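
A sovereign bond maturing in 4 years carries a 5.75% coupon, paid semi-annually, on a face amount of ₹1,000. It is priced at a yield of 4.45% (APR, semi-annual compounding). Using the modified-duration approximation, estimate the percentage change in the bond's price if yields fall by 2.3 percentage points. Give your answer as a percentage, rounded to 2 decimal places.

+8.19%

Periodic yield y = 0.02225. Modified duration first:
  t   CF        PV=CF/(1+0.02225)^t    t·PV
  1        28.75        28.1242        28.1242
  2        28.75        27.5121        55.0242
  3        28.75        26.9133        80.7398
  4        28.75        26.3275       105.3099
  5        28.75        25.7544       128.7722
  6        28.75        25.1939       151.1633
  7        28.75        24.6455       172.5187
  8     1,028.75       862.6863     6,901.4903
  Σ                  1,047.1572     7,623.1427
P = 1,047.1572; D_Mac = 7.27985 half-year periods = 3.63992 yrs; D_mod = 3.63992/(1+0.02225) = 3.56070 yrs.
ΔP/P ≈ -D_mod · Δy = -3.56070 × (-0.023) = +0.081896 = +8.1896%.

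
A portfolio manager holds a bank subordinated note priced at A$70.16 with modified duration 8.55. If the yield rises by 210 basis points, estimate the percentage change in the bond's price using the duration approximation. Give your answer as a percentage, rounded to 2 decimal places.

Duration approximation: ΔP/P ≈ -D_mod · Δy = -8.55 × (+0.021) = -0.179550.
As a percentage: -17.9550%.

-17.96%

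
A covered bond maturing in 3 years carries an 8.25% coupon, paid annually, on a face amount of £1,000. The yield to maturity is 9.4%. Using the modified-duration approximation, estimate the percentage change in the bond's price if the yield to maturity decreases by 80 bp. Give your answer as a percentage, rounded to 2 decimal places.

Periodic yield y = 0.094. Modified duration first:
  t   CF        PV=CF/(1+0.094)^t    t·PV
  1        82.50        75.4113        75.4113
  2        82.50        68.9318       137.8635
  3     1,082.50       826.7533     2,480.2599
  Σ                    971.0964     2,693.5347
P = 971.0964; D_Mac = 2.77370 yrs; D_mod = 2.77370/(1+0.094) = 2.53538 yrs.
ΔP/P ≈ -D_mod · Δy = -2.53538 × (-0.008) = +0.020283 = +2.0283%.

+2.03%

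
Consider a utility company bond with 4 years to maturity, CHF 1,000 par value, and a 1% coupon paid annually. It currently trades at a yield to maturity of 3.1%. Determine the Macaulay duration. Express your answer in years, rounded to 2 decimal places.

3.94 years

Periodic yield y = 0.031. Discount each cash flow and weight by its year:
  t   CF        PV=CF/(1+0.031)^t    t·PV
  1        10.00         9.6993         9.6993
  2        10.00         9.4077        18.8154
  3        10.00         9.1248        27.3744
  4     1,010.00       893.8954     3,575.5817
  Σ                    922.1272     3,631.4708
Price P = Σ PV = 922.1272.
Macaulay duration = Σ(t·PV) / P = 3,631.4708 / 922.1272 = 3.93815 years.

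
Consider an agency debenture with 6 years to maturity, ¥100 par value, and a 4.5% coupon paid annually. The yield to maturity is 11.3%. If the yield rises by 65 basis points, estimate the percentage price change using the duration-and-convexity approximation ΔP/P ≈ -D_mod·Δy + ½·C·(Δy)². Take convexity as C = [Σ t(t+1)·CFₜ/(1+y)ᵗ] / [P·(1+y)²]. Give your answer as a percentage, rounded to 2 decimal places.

-3.01%

With y = 0.113:
  t   CF        PV=CF/(1+0.113)^t    t·PV        t(t+1)·PV
  1         4.50         4.0431         4.0431           8.0863
  2         4.50         3.6326         7.2653          21.7958
  3         4.50         3.2638         9.7915          39.1659
  4         4.50         2.9325        11.7298          58.6492
  5         4.50         2.6347        13.1737          79.0420
  6       104.50        54.9725       329.8349       2,308.8440
  Σ                     71.4793       375.8382       2,515.5832
P = 71.4793; D_Mac = 5.25800 yrs; D_mod = 4.72417 yrs; C = 28.40981.
Duration effect: -4.72417 × (+0.0065) = -0.030707
Convexity effect: 0.5 × 28.40981 × (0.0065)² = +0.0006002
ΔP/P ≈ -0.030707 + 0.0006002 = -0.030107 = -3.0107%.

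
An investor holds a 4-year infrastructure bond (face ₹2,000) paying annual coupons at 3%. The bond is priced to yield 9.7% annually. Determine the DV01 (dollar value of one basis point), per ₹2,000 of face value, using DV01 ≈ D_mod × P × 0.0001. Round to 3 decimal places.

₹0.545

Periodic yield y = 0.097.
  t   CF        PV=CF/(1+0.097)^t    t·PV
  1        60.00        54.6946        54.6946
  2        60.00        49.8584        99.7167
  3        60.00        45.4497       136.3492
  4     2,060.00     1,422.4621     5,689.8485
  Σ                  1,572.4648     5,980.6090
P = 1,572.4648; D_Mac = 3.80333 yrs; D_mod = 3.46703 yrs.
DV01 ≈ 3.46703 × 1,572.4648 × 0.0001 = 0.545179.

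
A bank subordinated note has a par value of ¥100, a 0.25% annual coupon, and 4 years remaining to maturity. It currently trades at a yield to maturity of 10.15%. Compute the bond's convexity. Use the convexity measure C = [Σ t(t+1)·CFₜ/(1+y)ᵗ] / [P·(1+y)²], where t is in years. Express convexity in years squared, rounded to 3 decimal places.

With y = 0.1015:
  t   CF        PV=CF/(1+0.1015)^t    t·PV        t(t+1)·PV
  1         0.25         0.2270         0.2270           0.4539
  2         0.25         0.2060         0.4121           1.2363
  3         0.25         0.1871         0.5612           2.2447
  4       100.25        68.0999       272.3995       1,361.9977
  Σ                     68.7200       273.5998       1,365.9327
P = 68.7200.
Convexity = Σ t(t+1)·PV / [P·(1+y)²] = 1,365.9327 / (68.7200 × 1.213302) = 16.38239.

16.382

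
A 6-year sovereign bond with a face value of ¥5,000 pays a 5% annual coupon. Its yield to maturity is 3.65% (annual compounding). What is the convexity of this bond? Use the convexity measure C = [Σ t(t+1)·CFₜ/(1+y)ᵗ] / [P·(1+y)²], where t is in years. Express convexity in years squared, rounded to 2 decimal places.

With y = 0.0365:
  t   CF        PV=CF/(1+0.0365)^t    t·PV        t(t+1)·PV
  1       250.00       241.1963       241.1963         482.3927
  2       250.00       232.7027       465.4054       1,396.2161
  3       250.00       224.5081       673.5244       2,694.0977
  4       250.00       216.6022       866.4086       4,332.0432
  5       250.00       208.9746     1,044.8729       6,269.2376
  6     5,250.00     4,233.9280    25,403.5678     177,824.9746
  Σ                  5,357.9119    28,694.9755     192,998.9618
P = 5,357.9119.
Convexity = Σ t(t+1)·PV / [P·(1+y)²] = 192,998.9618 / (5,357.9119 × 1.074332) = 33.52901.

33.53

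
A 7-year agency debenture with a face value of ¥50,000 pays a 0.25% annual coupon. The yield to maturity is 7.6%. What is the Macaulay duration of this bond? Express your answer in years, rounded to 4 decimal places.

6.9290 years

Periodic yield y = 0.076. Discount each cash flow and weight by its year:
  t   CF        PV=CF/(1+0.076)^t    t·PV
  1       125.00       116.1710       116.1710
  2       125.00       107.9656       215.9312
  3       125.00       100.3398       301.0194
  4       125.00        93.2526       373.0104
  5       125.00        86.6660       433.3299
  6       125.00        80.5446       483.2676
  7    50,125.00    30,017.0830   210,119.5811
  Σ                 30,602.0226   212,042.3106
Price P = Σ PV = 30,602.0226.
Macaulay duration = Σ(t·PV) / P = 212,042.3106 / 30,602.0226 = 6.92903 years.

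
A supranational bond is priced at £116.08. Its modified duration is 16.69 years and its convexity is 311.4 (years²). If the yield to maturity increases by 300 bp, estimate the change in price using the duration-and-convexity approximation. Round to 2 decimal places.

-£41.85

Duration effect: -D_mod·Δy = -16.69 × (+0.03) = -0.500700
Convexity effect: ½·C·(Δy)² = 0.5 × 311.4 × (0.03)² = +0.1401300
ΔP/P ≈ -0.500700 + 0.1401300 = -0.360570
ΔP ≈ 116.08 × (-0.360570) = -41.8549656.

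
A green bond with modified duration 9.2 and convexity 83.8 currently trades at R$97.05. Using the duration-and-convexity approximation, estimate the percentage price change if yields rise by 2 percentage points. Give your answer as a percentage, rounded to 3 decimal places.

Duration effect: -D_mod·Δy = -9.2 × (+0.02) = -0.184000
Convexity effect: ½·C·(Δy)² = 0.5 × 83.8 × (0.02)² = +0.0167600
ΔP/P ≈ -0.184000 + 0.0167600 = -0.167240
= -16.7240%.

-16.724%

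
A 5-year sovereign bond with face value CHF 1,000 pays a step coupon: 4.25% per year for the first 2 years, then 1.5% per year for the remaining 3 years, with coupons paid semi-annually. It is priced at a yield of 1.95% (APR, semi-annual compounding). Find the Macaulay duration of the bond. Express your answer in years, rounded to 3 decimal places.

4.647 years

Periodic yield y = 0.00975. Discount each cash flow and weight by its period:
  t   CF        PV=CF/(1+0.00975)^t    t·PV
  1        21.25        21.0448        21.0448
  2        21.25        20.8416        41.6832
  3        21.25        20.6404        61.9211
  4        21.25        20.4411        81.7643
  5         7.50         7.1448        35.7242
  6         7.50         7.0758        42.4550
  7         7.50         7.0075        49.0526
  8         7.50         6.9399        55.5188
  9         7.50         6.8728        61.8556
  10    1,007.50       914.3373     9,143.3730
  Σ                  1,032.3460     9,594.3926
Price P = Σ PV = 1,032.3460.
Macaulay duration = Σ(t·PV) / P = 9,594.3926 / 1,032.3460 = 9.29378 half-year periods.
In years: 9.29378 / 2 = 4.64689 years.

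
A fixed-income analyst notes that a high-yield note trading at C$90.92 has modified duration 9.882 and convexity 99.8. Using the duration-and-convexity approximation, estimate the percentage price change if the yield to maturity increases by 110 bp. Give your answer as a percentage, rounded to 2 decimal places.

Duration effect: -D_mod·Δy = -9.882 × (+0.011) = -0.108702
Convexity effect: ½·C·(Δy)² = 0.5 × 99.8 × (0.011)² = +0.0060379
ΔP/P ≈ -0.108702 + 0.0060379 = -0.1026641
= -10.26641%.

-10.27%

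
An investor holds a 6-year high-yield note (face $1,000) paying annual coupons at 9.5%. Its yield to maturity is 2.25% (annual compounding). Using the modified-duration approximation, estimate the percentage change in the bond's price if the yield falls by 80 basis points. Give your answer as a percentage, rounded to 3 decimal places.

+3.939%

Periodic yield y = 0.0225. Modified duration first:
  t   CF        PV=CF/(1+0.0225)^t    t·PV
  1        95.00        92.9095        92.9095
  2        95.00        90.8651       181.7301
  3        95.00        88.8656       266.5968
  4        95.00        86.9101       347.6405
  5        95.00        84.9977       424.9884
  6     1,095.00       958.1516     5,748.9095
  Σ                  1,402.6996     7,062.7748
P = 1,402.6996; D_Mac = 5.03513 yrs; D_mod = 5.03513/(1+0.0225) = 4.92433 yrs.
ΔP/P ≈ -D_mod · Δy = -4.92433 × (-0.008) = +0.039395 = +3.9395%.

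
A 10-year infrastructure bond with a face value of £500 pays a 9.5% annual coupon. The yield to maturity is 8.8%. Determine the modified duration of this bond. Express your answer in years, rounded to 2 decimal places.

Periodic yield y = 0.088. First find Macaulay duration:
  t   CF        PV=CF/(1+0.088)^t    t·PV
  1        47.50        43.6581        43.6581
  2        47.50        40.1269        80.2538
  3        47.50        36.8814       110.6441
  4        47.50        33.8983       135.5932
  5        47.50        31.1565       155.7827
  6        47.50        28.6365       171.8191
  7        47.50        26.3203       184.2423
  8        47.50        24.1915       193.5318
  9        47.50        22.2348       200.1133
  10      547.50       235.5565     2,355.5654
  Σ                    522.6609     3,631.2040
P = 522.6609; Macaulay duration = 3,631.2040 / 522.6609 = 6.94753 years.
Modified duration = D_Mac / (1 + y) = 6.94753 / 1.088 = 6.38560 years.

6.39 years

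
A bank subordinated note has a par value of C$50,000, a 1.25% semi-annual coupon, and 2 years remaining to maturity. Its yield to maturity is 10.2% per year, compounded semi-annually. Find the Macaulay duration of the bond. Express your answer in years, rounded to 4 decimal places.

1.9795 years

Periodic yield y = 0.051. Discount each cash flow and weight by its period:
  t   CF        PV=CF/(1+0.051)^t    t·PV
  1       312.50       297.3359       297.3359
  2       312.50       282.9076       565.8152
  3       312.50       269.1794       807.5383
  4    50,312.50    41,234.9083   164,939.6334
  Σ                 42,084.3312   166,610.3227
Price P = Σ PV = 42,084.3312.
Macaulay duration = Σ(t·PV) / P = 166,610.3227 / 42,084.3312 = 3.95896 half-year periods.
In years: 3.95896 / 2 = 1.97948 years.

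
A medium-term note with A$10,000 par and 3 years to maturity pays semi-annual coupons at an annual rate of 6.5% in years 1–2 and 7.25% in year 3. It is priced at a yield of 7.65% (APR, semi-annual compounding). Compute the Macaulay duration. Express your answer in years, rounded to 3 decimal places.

Periodic yield y = 0.03825. Discount each cash flow and weight by its period:
  t   CF        PV=CF/(1+0.03825)^t    t·PV
  1       325.00       313.0267       313.0267
  2       325.00       301.4946       602.9891
  3       325.00       290.3872       871.1617
  4       325.00       279.6891     1,118.7566
  5       362.50       300.4681     1,502.3403
  6    10,362.50     8,272.8072    49,636.8434
  Σ                  9,757.8730    54,045.1178
Price P = Σ PV = 9,757.8730.
Macaulay duration = Σ(t·PV) / P = 54,045.1178 / 9,757.8730 = 5.53862 half-year periods.
In years: 5.53862 / 2 = 2.76931 years.

2.769 years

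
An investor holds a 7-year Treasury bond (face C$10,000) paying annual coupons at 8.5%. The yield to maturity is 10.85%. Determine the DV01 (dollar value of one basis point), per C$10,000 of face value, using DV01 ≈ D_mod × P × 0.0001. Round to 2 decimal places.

C$4.37

Periodic yield y = 0.1085.
  t   CF        PV=CF/(1+0.1085)^t    t·PV
  1       850.00       766.8020       766.8020
  2       850.00       691.7474     1,383.4948
  3       850.00       624.0391     1,872.1174
  4       850.00       562.9582     2,251.8327
  5       850.00       507.8558     2,539.2791
  6       850.00       458.1469     2,748.8813
  7    10,850.00     5,275.6971    36,929.8800
  Σ                  8,887.2466    48,492.2874
P = 8,887.2466; D_Mac = 5.45639 yrs; D_mod = 4.92232 yrs.
DV01 ≈ 4.92232 × 8,887.2466 × 0.0001 = 4.374586.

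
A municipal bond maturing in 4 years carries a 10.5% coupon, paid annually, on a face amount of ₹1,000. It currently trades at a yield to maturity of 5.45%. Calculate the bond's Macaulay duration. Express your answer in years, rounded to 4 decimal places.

Periodic yield y = 0.0545. Discount each cash flow and weight by its year:
  t   CF        PV=CF/(1+0.0545)^t    t·PV
  1       105.00        99.5733        99.5733
  2       105.00        94.4270       188.8540
  3       105.00        89.5467       268.6401
  4     1,105.00       893.6675     3,574.6698
  Σ                  1,177.2144     4,131.7371
Price P = Σ PV = 1,177.2144.
Macaulay duration = Σ(t·PV) / P = 4,131.7371 / 1,177.2144 = 3.50976 years.

3.5098 years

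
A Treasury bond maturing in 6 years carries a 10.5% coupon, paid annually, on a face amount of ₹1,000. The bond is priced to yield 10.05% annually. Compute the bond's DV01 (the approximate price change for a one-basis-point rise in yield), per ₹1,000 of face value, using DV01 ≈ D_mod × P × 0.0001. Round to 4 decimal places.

Periodic yield y = 0.1005.
  t   CF        PV=CF/(1+0.1005)^t    t·PV
  1       105.00        95.4112        95.4112
  2       105.00        86.6980       173.3961
  3       105.00        78.7806       236.3417
  4       105.00        71.5862       286.3447
  5       105.00        65.0488       325.2438
  6     1,105.00       622.0453     3,732.2717
  Σ                  1,019.5700     4,849.0091
P = 1,019.5700; D_Mac = 4.75594 yrs; D_mod = 4.32161 yrs.
DV01 ≈ 4.32161 × 1,019.5700 × 0.0001 = 0.440619.

₹0.4406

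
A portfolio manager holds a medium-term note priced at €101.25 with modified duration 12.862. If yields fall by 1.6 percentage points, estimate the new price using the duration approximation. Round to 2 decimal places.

€122.09

Duration approximation: ΔP/P ≈ -D_mod · Δy = -12.862 × (-0.016) = +0.205792.
New price ≈ 101.25 × (1 + 0.205792) = 122.08644.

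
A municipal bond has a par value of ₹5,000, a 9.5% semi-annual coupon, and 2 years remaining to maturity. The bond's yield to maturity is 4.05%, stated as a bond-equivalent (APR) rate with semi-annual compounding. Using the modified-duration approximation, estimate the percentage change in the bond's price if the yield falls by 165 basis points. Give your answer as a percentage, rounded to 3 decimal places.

+3.033%

Periodic yield y = 0.02025. Modified duration first:
  t   CF        PV=CF/(1+0.02025)^t    t·PV
  1       237.50       232.7861       232.7861
  2       237.50       228.1657       456.3315
  3       237.50       223.6371       670.9112
  4     5,237.50     4,833.8996    19,335.5982
  Σ                  5,518.4884    20,695.6270
P = 5,518.4884; D_Mac = 3.75023 half-year periods = 1.87512 yrs; D_mod = 1.87512/(1+0.02025) = 1.83790 yrs.
ΔP/P ≈ -D_mod · Δy = -1.83790 × (-0.0165) = +0.030325 = +3.0325%.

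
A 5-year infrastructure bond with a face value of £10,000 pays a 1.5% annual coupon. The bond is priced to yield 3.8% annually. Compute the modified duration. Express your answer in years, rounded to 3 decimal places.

Periodic yield y = 0.038. First find Macaulay duration:
  t   CF        PV=CF/(1+0.038)^t    t·PV
  1       150.00       144.5087       144.5087
  2       150.00       139.2184       278.4367
  3       150.00       134.1217       402.3652
  4       150.00       129.2117       516.8468
  5    10,150.00     8,423.2419    42,116.2097
  Σ                  8,970.3024    43,458.3671
P = 8,970.3024; Macaulay duration = 43,458.3671 / 8,970.3024 = 4.84469 years.
Modified duration = D_Mac / (1 + y) = 4.84469 / 1.038 = 4.66733 years.

4.667 years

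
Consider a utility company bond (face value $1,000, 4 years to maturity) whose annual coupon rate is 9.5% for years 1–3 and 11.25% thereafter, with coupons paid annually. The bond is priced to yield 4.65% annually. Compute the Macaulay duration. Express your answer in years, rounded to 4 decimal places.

Periodic yield y = 0.0465. Discount each cash flow and weight by its year:
  t   CF        PV=CF/(1+0.0465)^t    t·PV
  1        95.00        90.7788        90.7788
  2        95.00        86.7451       173.4903
  3        95.00        82.8907       248.6722
  4     1,112.50       927.5623     3,710.2492
  Σ                  1,187.9769     4,223.1904
Price P = Σ PV = 1,187.9769.
Macaulay duration = Σ(t·PV) / P = 4,223.1904 / 1,187.9769 = 3.55494 years.

3.5549 years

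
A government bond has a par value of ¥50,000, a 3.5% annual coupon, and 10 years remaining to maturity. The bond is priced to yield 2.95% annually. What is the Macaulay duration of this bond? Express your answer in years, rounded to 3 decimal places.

Periodic yield y = 0.0295. Discount each cash flow and weight by its year:
  t   CF        PV=CF/(1+0.0295)^t    t·PV
  1     1,750.00     1,699.8543     1,699.8543
  2     1,750.00     1,651.1455     3,302.2910
  3     1,750.00     1,603.8324     4,811.4973
  4     1,750.00     1,557.8751     6,231.5005
  5     1,750.00     1,513.2347     7,566.1735
  6     1,750.00     1,469.8734     8,819.2407
  7     1,750.00     1,427.7547     9,994.2828
  8     1,750.00     1,386.8428    11,094.7425
  9     1,750.00     1,347.1033    12,123.9294
  10   51,750.00    38,694.2866   386,942.8665
  Σ                 52,351.8029   452,586.3785
Price P = Σ PV = 52,351.8029.
Macaulay duration = Σ(t·PV) / P = 452,586.3785 / 52,351.8029 = 8.64510 years.

8.645 years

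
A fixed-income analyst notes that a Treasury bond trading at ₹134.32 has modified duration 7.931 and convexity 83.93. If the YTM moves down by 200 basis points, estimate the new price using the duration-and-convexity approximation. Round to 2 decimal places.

₹157.88

Duration effect: -D_mod·Δy = -7.931 × (-0.02) = +0.158620
Convexity effect: ½·C·(Δy)² = 0.5 × 83.93 × (-0.02)² = +0.0167860
ΔP/P ≈ +0.158620 + 0.0167860 = +0.175406
New price ≈ 134.32 × (1 + 0.175406) = 157.88053392.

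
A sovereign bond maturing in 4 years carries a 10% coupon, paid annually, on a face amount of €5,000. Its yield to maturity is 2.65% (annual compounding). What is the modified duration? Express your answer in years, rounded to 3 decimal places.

Periodic yield y = 0.0265. First find Macaulay duration:
  t   CF        PV=CF/(1+0.0265)^t    t·PV
  1       500.00       487.0921       487.0921
  2       500.00       474.5174       949.0347
  3       500.00       462.2673     1,386.8018
  4     5,500.00     4,953.6678    19,814.6710
  Σ                  6,377.5444    22,637.5996
P = 6,377.5444; Macaulay duration = 22,637.5996 / 6,377.5444 = 3.54958 years.
Modified duration = D_Mac / (1 + y) = 3.54958 / 1.0265 = 3.45794 years.

3.458 years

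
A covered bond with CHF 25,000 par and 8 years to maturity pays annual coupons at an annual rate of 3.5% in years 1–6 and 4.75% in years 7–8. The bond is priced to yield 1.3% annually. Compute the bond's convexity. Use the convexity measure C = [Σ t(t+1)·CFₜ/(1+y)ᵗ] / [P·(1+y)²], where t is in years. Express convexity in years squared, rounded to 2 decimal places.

With y = 0.013:
  t   CF        PV=CF/(1+0.013)^t    t·PV        t(t+1)·PV
  1       875.00       863.7710       863.7710       1,727.5420
  2       875.00       852.6861     1,705.3721       5,116.1164
  3       875.00       841.7434     2,525.2302      10,100.9207
  4       875.00       830.9412     3,323.7646      16,618.8232
  5       875.00       820.2776     4,101.3878      24,608.3265
  6       875.00       809.7508     4,858.5047      34,009.5332
  7     1,187.50     1,084.8445     7,593.9117      60,751.2933
  8    26,187.50    23,616.6600   188,933.2801   1,700,399.5206
  Σ                 29,720.6745   213,905.2221   1,853,332.0759
P = 29,720.6745.
Convexity = Σ t(t+1)·PV / [P·(1+y)²] = 1,853,332.0759 / (29,720.6745 × 1.026169) = 60.76810.

60.77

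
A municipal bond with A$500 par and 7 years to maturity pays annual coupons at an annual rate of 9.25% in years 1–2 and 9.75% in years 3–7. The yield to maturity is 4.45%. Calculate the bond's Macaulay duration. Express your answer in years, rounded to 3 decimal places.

Periodic yield y = 0.0445. Discount each cash flow and weight by its year:
  t   CF        PV=CF/(1+0.0445)^t    t·PV
  1        46.25        44.2796        44.2796
  2        46.25        42.3931        84.7861
  3        48.75        42.7808       128.3425
  4        48.75        40.9582       163.8328
  5        48.75        39.2132       196.0661
  6        48.75        37.5426       225.2554
  7       548.75       404.5903     2,832.1318
  Σ                    651.7577     3,674.6943
Price P = Σ PV = 651.7577.
Macaulay duration = Σ(t·PV) / P = 3,674.6943 / 651.7577 = 5.63813 years.

5.638 years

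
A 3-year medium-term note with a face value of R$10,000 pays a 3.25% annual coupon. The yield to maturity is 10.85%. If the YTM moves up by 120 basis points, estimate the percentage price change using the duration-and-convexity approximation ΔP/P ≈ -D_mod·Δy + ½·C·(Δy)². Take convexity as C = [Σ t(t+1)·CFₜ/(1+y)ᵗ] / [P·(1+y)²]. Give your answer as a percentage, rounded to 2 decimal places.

-3.07%

With y = 0.1085:
  t   CF        PV=CF/(1+0.1085)^t    t·PV        t(t+1)·PV
  1       325.00       293.1890       293.1890         586.3780
  2       325.00       264.4917       528.9833       1,586.9499
  3    10,325.00     7,580.2402    22,740.7206      90,962.8825
  Σ                  8,137.9209    23,562.8929      93,136.2104
P = 8,137.9209; D_Mac = 2.89544 yrs; D_mod = 2.61204 yrs; C = 9.31395.
Duration effect: -2.61204 × (+0.012) = -0.031344
Convexity effect: 0.5 × 9.31395 × (0.012)² = +0.0006706
ΔP/P ≈ -0.031344 + 0.0006706 = -0.030674 = -3.0674%.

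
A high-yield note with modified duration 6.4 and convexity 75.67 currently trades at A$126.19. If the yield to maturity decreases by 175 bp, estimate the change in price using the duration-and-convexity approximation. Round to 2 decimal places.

+A$15.60

Duration effect: -D_mod·Δy = -6.4 × (-0.0175) = +0.112000
Convexity effect: ½·C·(Δy)² = 0.5 × 75.67 × (-0.0175)² = +0.01158696875
ΔP/P ≈ +0.112000 + 0.01158696875 = +0.12358696875
ΔP ≈ 126.19 × (+0.12358696875) = +15.5954395865625.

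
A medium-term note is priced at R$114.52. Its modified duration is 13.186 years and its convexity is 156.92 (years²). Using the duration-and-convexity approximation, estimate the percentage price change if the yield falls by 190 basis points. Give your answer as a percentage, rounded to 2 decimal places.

+27.89%

Duration effect: -D_mod·Δy = -13.186 × (-0.019) = +0.250534
Convexity effect: ½·C·(Δy)² = 0.5 × 156.92 × (-0.019)² = +0.02832406
ΔP/P ≈ +0.250534 + 0.02832406 = +0.27885806
= +27.885806%.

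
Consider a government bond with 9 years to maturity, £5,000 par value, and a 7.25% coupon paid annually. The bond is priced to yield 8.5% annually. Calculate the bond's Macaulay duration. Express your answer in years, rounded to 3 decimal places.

6.820 years

Periodic yield y = 0.085. Discount each cash flow and weight by its year:
  t   CF        PV=CF/(1+0.085)^t    t·PV
  1       362.50       334.1014       334.1014
  2       362.50       307.9275       615.8551
  3       362.50       283.8042       851.4126
  4       362.50       261.5707     1,046.2827
  5       362.50       241.0790     1,205.3948
  6       362.50       222.1926     1,333.1556
  7       362.50       204.7858     1,433.5006
  8       362.50       188.7427     1,509.9414
  9     5,362.50     2,573.3548    23,160.1928
  Σ                  4,617.5586    31,489.8370
Price P = Σ PV = 4,617.5586.
Macaulay duration = Σ(t·PV) / P = 31,489.8370 / 4,617.5586 = 6.81959 years.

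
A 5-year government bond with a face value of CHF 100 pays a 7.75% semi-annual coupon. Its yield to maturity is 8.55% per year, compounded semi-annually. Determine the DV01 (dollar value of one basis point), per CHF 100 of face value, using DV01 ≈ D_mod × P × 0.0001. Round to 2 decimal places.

Periodic yield y = 0.04275.
  t   CF        PV=CF/(1+0.04275)^t    t·PV
  1        3.875         3.7161         3.7161
  2        3.875         3.5638         7.1276
  3        3.875         3.4177        10.2530
  4        3.875         3.2776        13.1102
  5        3.875         3.1432        15.7160
  6        3.875         3.0143        18.0860
  7        3.875         2.8907        20.2352
  8        3.875         2.7722        22.1779
  9        3.875         2.6586        23.9272
  10     103.875        68.3454       683.4536
  Σ                     96.7996       817.8029
P = 96.7996; D_Mac = 8.44841 half-year periods = 4.22421 yrs; D_mod = 4.05102 yrs.
DV01 ≈ 4.05102 × 96.7996 × 0.0001 = 0.039214.

CHF 0.04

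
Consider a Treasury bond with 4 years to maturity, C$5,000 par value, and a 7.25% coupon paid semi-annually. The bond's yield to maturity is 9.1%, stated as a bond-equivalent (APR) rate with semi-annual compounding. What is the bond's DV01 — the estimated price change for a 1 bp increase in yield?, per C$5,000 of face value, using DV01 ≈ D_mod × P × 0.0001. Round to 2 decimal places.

Periodic yield y = 0.0455.
  t   CF        PV=CF/(1+0.0455)^t    t·PV
  1       181.25       173.3620       173.3620
  2       181.25       165.8173       331.6347
  3       181.25       158.6010       475.8030
  4       181.25       151.6987       606.7948
  5       181.25       145.0968       725.4840
  6       181.25       138.7822       832.6932
  7       181.25       132.7424       929.1970
  8     5,181.25     3,629.4620    29,035.6958
  Σ                  4,695.5625    33,110.6645
P = 4,695.5625; D_Mac = 7.05148 half-year periods = 3.52574 yrs; D_mod = 3.37230 yrs.
DV01 ≈ 3.37230 × 4,695.5625 × 0.0001 = 1.583485.

C$1.58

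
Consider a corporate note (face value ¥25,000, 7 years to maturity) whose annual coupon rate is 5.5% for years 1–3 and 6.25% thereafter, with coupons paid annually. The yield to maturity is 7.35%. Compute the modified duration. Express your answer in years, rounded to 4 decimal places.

Periodic yield y = 0.0735. First find Macaulay duration:
  t   CF        PV=CF/(1+0.0735)^t    t·PV
  1     1,375.00     1,280.8570     1,280.8570
  2     1,375.00     1,193.1598     2,386.3195
  3     1,375.00     1,111.4669     3,334.4008
  4     1,562.50     1,176.5539     4,706.2156
  5     1,562.50     1,095.9981     5,479.9903
  6     1,562.50     1,020.9577     6,125.7460
  7    26,562.50    16,167.9369   113,175.5584
  Σ                 23,046.9303   136,489.0877
P = 23,046.9303; Macaulay duration = 136,489.0877 / 23,046.9303 = 5.92222 years.
Modified duration = D_Mac / (1 + y) = 5.92222 / 1.0735 = 5.51674 years.

5.5167 years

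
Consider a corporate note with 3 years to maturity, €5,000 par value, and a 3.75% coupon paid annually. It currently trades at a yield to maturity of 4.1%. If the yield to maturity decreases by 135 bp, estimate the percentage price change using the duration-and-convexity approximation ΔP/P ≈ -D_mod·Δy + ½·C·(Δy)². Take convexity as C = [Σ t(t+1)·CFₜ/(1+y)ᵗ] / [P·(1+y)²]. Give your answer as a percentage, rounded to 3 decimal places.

+3.847%

With y = 0.041:
  t   CF        PV=CF/(1+0.041)^t    t·PV        t(t+1)·PV
  1       187.50       180.1153       180.1153         360.2305
  2       187.50       173.0214       346.0428       1,038.1284
  3     5,187.50     4,598.3913    13,795.1738      55,180.6951
  Σ                  4,951.5279    14,321.3319      56,579.0541
P = 4,951.5279; D_Mac = 2.89231 yrs; D_mod = 2.77839 yrs; C = 10.54423.
Duration effect: -2.77839 × (-0.0135) = +0.037508
Convexity effect: 0.5 × 10.54423 × (-0.0135)² = +0.0009608
ΔP/P ≈ +0.037508 + 0.0009608 = +0.038469 = +3.8469%.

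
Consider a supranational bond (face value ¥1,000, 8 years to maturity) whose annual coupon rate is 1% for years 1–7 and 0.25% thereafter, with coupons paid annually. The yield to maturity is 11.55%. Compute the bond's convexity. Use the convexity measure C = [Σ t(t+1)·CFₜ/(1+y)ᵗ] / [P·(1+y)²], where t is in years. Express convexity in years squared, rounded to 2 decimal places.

With y = 0.1155:
  t   CF        PV=CF/(1+0.1155)^t    t·PV        t(t+1)·PV
  1        10.00         8.9646         8.9646          17.9292
  2        10.00         8.0364        16.0728          48.2183
  3        10.00         7.2043        21.6129          86.4515
  4        10.00         6.4584        25.8334         129.1670
  5        10.00         5.7896        28.9482         173.6894
  6        10.00         5.1902        31.1411         217.9876
  7        10.00         4.6528        32.5695         260.5560
  8     1,002.50       418.1458     3,345.1667      30,106.5007
  Σ                    464.4421     3,510.3092      31,040.4998
P = 464.4421.
Convexity = Σ t(t+1)·PV / [P·(1+y)²] = 31,040.4998 / (464.4421 × 1.244340) = 53.71035.

53.71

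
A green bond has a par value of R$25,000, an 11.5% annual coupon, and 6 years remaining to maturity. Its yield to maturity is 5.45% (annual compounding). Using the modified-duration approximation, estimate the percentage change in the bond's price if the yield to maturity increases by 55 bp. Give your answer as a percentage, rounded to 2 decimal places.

Periodic yield y = 0.0545. Modified duration first:
  t   CF        PV=CF/(1+0.0545)^t    t·PV
  1     2,875.00     2,726.4106     2,726.4106
  2     2,875.00     2,585.5008     5,171.0017
  3     2,875.00     2,451.8737     7,355.6211
  4     2,875.00     2,325.1529     9,300.6115
  5     2,875.00     2,204.9814    11,024.9070
  6    27,875.00    20,273.8100   121,642.8599
  Σ                 32,567.7294   157,221.4117
P = 32,567.7294; D_Mac = 4.82752 yrs; D_mod = 4.82752/(1+0.0545) = 4.57802 yrs.
ΔP/P ≈ -D_mod · Δy = -4.57802 × (+0.0055) = -0.025179 = -2.5179%.

-2.52%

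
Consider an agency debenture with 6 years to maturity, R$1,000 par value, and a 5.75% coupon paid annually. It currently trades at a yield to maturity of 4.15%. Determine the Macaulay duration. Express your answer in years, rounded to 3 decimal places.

Periodic yield y = 0.0415. Discount each cash flow and weight by its year:
  t   CF        PV=CF/(1+0.0415)^t    t·PV
  1        57.50        55.2088        55.2088
  2        57.50        53.0090       106.0179
  3        57.50        50.8967       152.6902
  4        57.50        48.8687       195.4748
  5        57.50        46.9215       234.6073
  6     1,057.50       828.5615     4,971.3688
  Σ                  1,083.4662     5,715.3678
Price P = Σ PV = 1,083.4662.
Macaulay duration = Σ(t·PV) / P = 5,715.3678 / 1,083.4662 = 5.27508 years.

5.275 years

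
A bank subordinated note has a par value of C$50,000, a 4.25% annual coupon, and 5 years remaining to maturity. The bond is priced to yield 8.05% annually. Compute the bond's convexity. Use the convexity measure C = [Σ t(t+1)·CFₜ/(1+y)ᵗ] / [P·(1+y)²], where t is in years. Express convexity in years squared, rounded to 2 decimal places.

22.78

With y = 0.0805:
  t   CF        PV=CF/(1+0.0805)^t    t·PV        t(t+1)·PV
  1     2,125.00     1,966.6821     1,966.6821       3,933.3642
  2     2,125.00     1,820.1593     3,640.3185      10,920.9556
  3     2,125.00     1,684.5528     5,053.6583      20,214.6333
  4     2,125.00     1,559.0493     6,236.1972      31,180.9861
  5    52,125.00    35,393.3941   176,966.9705   1,061,801.8229
  Σ                 42,423.8375   193,863.8266   1,128,051.7620
P = 42,423.8375.
Convexity = Σ t(t+1)·PV / [P·(1+y)²] = 1,128,051.7620 / (42,423.8375 × 1.167480) = 22.77558.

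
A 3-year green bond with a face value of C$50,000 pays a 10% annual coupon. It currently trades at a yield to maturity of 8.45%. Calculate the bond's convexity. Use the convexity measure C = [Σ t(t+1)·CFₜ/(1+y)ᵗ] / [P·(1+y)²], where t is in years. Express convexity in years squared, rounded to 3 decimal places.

With y = 0.0845:
  t   CF        PV=CF/(1+0.0845)^t    t·PV        t(t+1)·PV
  1     5,000.00     4,610.4195     4,610.4195       9,220.8391
  2     5,000.00     4,251.1937     8,502.3874      25,507.1621
  3    55,000.00    43,119.5302   129,358.5906     517,434.3624
  Σ                 51,981.1434   142,471.3975     552,162.3636
P = 51,981.1434.
Convexity = Σ t(t+1)·PV / [P·(1+y)²] = 552,162.3636 / (51,981.1434 × 1.176140) = 9.03154.

9.032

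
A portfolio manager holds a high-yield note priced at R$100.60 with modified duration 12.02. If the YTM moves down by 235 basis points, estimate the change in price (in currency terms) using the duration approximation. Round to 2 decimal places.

Duration approximation: ΔP/P ≈ -D_mod · Δy = -12.02 × (-0.0235) = +0.282470.
ΔP ≈ 100.60 × (+0.282470) = +28.416482.

+R$28.42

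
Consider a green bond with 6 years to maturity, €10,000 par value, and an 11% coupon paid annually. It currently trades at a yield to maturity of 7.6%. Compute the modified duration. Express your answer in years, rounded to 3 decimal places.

4.457 years

Periodic yield y = 0.076. First find Macaulay duration:
  t   CF        PV=CF/(1+0.076)^t    t·PV
  1     1,100.00     1,022.3048     1,022.3048
  2     1,100.00       950.0974     1,900.1949
  3     1,100.00       882.9902     2,648.9705
  4     1,100.00       820.6228     3,282.4914
  5     1,100.00       762.6606     3,813.3032
  6    11,100.00     7,152.3598    42,914.1585
  Σ                 11,591.0357    55,581.4233
P = 11,591.0357; Macaulay duration = 55,581.4233 / 11,591.0357 = 4.79521 years.
Modified duration = D_Mac / (1 + y) = 4.79521 / 1.076 = 4.45651 years.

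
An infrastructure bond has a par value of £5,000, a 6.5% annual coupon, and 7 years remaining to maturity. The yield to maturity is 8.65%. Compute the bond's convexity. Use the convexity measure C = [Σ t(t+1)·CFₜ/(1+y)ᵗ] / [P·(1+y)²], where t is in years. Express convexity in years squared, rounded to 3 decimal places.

36.440

With y = 0.0865:
  t   CF        PV=CF/(1+0.0865)^t    t·PV        t(t+1)·PV
  1       325.00       299.1256       299.1256         598.2513
  2       325.00       275.3112       550.6224       1,651.8673
  3       325.00       253.3927       760.1782       3,040.7129
  4       325.00       233.2193       932.8771       4,664.3855
  5       325.00       214.6519     1,073.2594       6,439.5566
  6       325.00       197.5627     1,185.3763       8,297.6339
  7     5,325.00     2,979.2812    20,854.9685     166,839.7477
  Σ                  4,452.5447    25,656.4075     191,532.1551
P = 4,452.5447.
Convexity = Σ t(t+1)·PV / [P·(1+y)²] = 191,532.1551 / (4,452.5447 × 1.180482) = 36.43963.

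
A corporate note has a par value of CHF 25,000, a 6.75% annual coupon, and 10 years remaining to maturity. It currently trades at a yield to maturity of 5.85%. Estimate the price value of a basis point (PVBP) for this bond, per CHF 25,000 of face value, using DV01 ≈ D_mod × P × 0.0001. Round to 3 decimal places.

Periodic yield y = 0.0585.
  t   CF        PV=CF/(1+0.0585)^t    t·PV
  1     1,687.50     1,594.2371     1,594.2371
  2     1,687.50     1,506.1286     3,012.2572
  3     1,687.50     1,422.8896     4,268.6687
  4     1,687.50     1,344.2509     5,377.0036
  5     1,687.50     1,269.9583     6,349.7916
  6     1,687.50     1,199.7717     7,198.6301
  7     1,687.50     1,133.4640     7,934.2483
  8     1,687.50     1,070.8210     8,566.5681
  9     1,687.50     1,011.6401     9,104.7606
  10   26,687.50    15,114.6909   151,146.9085
  Σ                 26,667.8522   204,553.0737
P = 26,667.8522; D_Mac = 7.67040 yrs; D_mod = 7.24648 yrs.
DV01 ≈ 7.24648 × 26,667.8522 × 0.0001 = 19.324806.

CHF 19.325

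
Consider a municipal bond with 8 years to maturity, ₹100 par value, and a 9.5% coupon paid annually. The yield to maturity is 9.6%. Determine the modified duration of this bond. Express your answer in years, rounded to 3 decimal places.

Periodic yield y = 0.096. First find Macaulay duration:
  t   CF        PV=CF/(1+0.096)^t    t·PV
  1         9.50         8.6679         8.6679
  2         9.50         7.9087        15.8173
  3         9.50         7.2159        21.6478
  4         9.50         6.5839        26.3355
  5         9.50         6.0072        30.0359
  6         9.50         5.4810        32.8860
  7         9.50         5.0009        35.0064
  8       109.50        52.5932       420.7457
  Σ                     99.4586       591.1425
P = 99.4586; Macaulay duration = 591.1425 / 99.4586 = 5.94360 years.
Modified duration = D_Mac / (1 + y) = 5.94360 / 1.096 = 5.42299 years.

5.423 years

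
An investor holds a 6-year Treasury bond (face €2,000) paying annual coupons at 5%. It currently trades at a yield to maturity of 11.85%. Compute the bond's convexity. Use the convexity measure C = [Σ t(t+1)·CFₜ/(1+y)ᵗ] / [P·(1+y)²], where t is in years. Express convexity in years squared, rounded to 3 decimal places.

27.615

With y = 0.1185:
  t   CF        PV=CF/(1+0.1185)^t    t·PV        t(t+1)·PV
  1       100.00        89.4055        89.4055         178.8109
  2       100.00        79.9334       159.8667         479.6001
  3       100.00        71.4648       214.3943         857.5773
  4       100.00        63.8934       255.5736       1,277.8681
  5       100.00        57.1242       285.6210       1,713.7257
  6     2,100.00     1,072.5150     6,435.0898      45,045.6289
  Σ                  1,434.3362     7,439.9509      49,553.2111
P = 1,434.3362.
Convexity = Σ t(t+1)·PV / [P·(1+y)²] = 49,553.2111 / (1,434.3362 × 1.251042) = 27.61524.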